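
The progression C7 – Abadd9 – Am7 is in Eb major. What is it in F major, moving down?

D7 Bbadd9 Bm7

Eb major down to F major is a minor seventh; each chord root moves by that interval while the quality stays the same.
C7: root C down a minor seventh → D, giving D7.
Abadd9: root Ab down a minor seventh → Bb, giving Bbadd9.
Am7: root A down a minor seventh → B, giving Bm7.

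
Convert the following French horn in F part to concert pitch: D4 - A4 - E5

G3 D4 A4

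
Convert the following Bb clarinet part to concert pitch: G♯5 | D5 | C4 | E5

The Bb clarinet sounds a major second below written, so transpose each written note down a major second.
G#5 becomes F#5
D5 becomes C5
C4 becomes Bb3
E5 becomes D5

F#5 C5 Bb3 D5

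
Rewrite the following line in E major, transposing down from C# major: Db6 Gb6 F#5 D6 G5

Fb5 Bbb5 A4 F5 Bb4

C# major to E major down is a major sixth, so every note moves down by that interval.
Db6 -> Fb5
Gb6 -> Bbb5
F#5 -> A4
D6 -> F5
G5 -> Bb4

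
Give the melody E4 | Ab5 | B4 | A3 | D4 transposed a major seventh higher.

D#5 G6 A#5 G#4 C#5

E4 → D#5
Ab5 → G6
B4 → A#5
A3 → G#4
D4 → C#5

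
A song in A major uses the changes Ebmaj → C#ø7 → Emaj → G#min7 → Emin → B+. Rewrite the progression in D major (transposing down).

A major down to D major is a perfect fifth; each chord root moves by that interval while the quality stays the same.
Ebmaj: root Eb down a perfect fifth → Ab, giving Abmaj.
C#ø7: root C# down a perfect fifth → F#, giving F#ø7.
Emaj: root E down a perfect fifth → A, giving Amaj.
G#min7: root G# down a perfect fifth → C#, giving C#min7.
Emin: root E down a perfect fifth → A, giving Amin.
B+: root B down a perfect fifth → E, giving E+.

Abmaj F#ø7 Amaj C#min7 Amin E+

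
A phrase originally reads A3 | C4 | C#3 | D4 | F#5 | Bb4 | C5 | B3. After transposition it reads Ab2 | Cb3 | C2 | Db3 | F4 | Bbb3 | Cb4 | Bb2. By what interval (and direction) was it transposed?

down an augmented octave

Take the first pair: A3 → Ab2. A to A spans 8 letter names, so the interval is some kind of octave.
Ab2 to A3 is 13 semitones, which makes it an augmented octave; the second version is lower, so the direction is down.
Checking another pair — B3 → Bb2 — gives the same interval.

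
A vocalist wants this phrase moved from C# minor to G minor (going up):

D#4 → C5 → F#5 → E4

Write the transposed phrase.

From C# up to G is a diminished fifth; apply that to each pitch.
D#4 -> A4
C5 -> Gb5
F#5 -> C6
E4 -> Bb4

A4 Gb5 C6 Bb4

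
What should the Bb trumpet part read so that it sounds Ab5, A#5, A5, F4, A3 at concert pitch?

Bb5 B#5 B5 G4 B3

Written C4 sounds as Bb3 on the Bb trumpet, so concert pitches are written a major second up.
Ab5 → Bb5
A#5 → B#5
A5 → B5
F4 → G4
A3 → B3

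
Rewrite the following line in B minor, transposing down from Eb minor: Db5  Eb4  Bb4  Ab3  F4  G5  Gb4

Eb minor to B minor down is a diminished fourth, so every note moves down by that interval.
Db5 becomes A4
Eb4 becomes B3
Bb4 becomes F#4
Ab3 becomes E3
F4 becomes C#4
G5 becomes D#5
Gb4 becomes D4

A4 B3 F#4 E3 C#4 D#5 D4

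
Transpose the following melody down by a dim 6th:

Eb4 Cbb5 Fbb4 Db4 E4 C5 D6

Eb4 to G#3
Cbb5 to Eb4
Fbb4 to Ab3
Db4 to F#3
E4 to G##3
C5 to E#4
D6 to F##5

G#3 Eb4 Ab3 F#3 G##3 E#4 F##5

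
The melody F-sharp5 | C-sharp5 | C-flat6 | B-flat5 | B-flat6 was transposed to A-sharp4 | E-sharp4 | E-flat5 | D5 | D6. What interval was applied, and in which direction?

Take the first pair: F#5 → A#4. F to A spans 6 letter names, so the interval is some kind of sixth.
A#4 to F#5 is 8 semitones, which makes it a minor sixth; the second version is lower, so the direction is down.
Checking another pair — Bb6 → D6 — gives the same interval.

down a minor sixth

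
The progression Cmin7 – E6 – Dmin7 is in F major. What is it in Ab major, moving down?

F major down to Ab major is a major sixth; each chord root moves by that interval while the quality stays the same.
Cmin7: root C down a major sixth → Eb, giving Ebmin7.
E6: root E down a major sixth → G, giving G6.
Dmin7: root D down a major sixth → F, giving Fmin7.

Ebmin7 G6 Fmin7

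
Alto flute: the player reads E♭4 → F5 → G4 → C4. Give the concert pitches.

Bb3 C5 D4 G3

Written C4 on the alto flute sounds as G3, a perfect fourth lower; apply that shift to every note.
Eb4 to Bb3
F5 to C5
G4 to D4
C4 to G3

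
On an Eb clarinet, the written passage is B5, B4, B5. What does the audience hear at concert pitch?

Written C4 on the Eb clarinet sounds as Eb4, a minor third higher; apply that shift to every note.
B5 gives D6
B4 gives D5
B5 gives D6

D6 D5 D6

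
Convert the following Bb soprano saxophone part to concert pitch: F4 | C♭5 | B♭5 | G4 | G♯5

Written C4 on the Bb soprano saxophone sounds as Bb3, a major second lower; apply that shift to every note.
F4 to Eb4
Cb5 to Bbb4
Bb5 to Ab5
G4 to F4
G#5 to F#5

Eb4 Bbb4 Ab5 F4 F#5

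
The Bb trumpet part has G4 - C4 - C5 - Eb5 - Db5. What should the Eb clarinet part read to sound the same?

First find concert pitch: the Bb trumpet sounds a major second below written, so G4 C4 C5 Eb5 Db5 sounds F4 Bb3 Bb4 Db5 Cb5.
Then write for Eb clarinet: it sounds a minor third above written, so the part must be a minor third below concert.
F4 → D4
Bb3 → G3
Bb4 → G4
Db5 → Bb4
Cb5 → Ab4

D4 G3 G4 Bb4 Ab4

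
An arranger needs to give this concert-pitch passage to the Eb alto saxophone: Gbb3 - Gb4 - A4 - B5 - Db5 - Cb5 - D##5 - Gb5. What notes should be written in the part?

Written C4 sounds as Eb3 on the Eb alto saxophone, so concert pitches are written a major sixth up.
Gbb3 becomes Ebb4
Gb4 becomes Eb5
A4 becomes F#5
B5 becomes G#6
Db5 becomes Bb5
Cb5 becomes Ab5
D##5 becomes B##5
Gb5 becomes Eb6

Ebb4 Eb5 F#5 G#6 Bb5 Ab5 B##5 Eb6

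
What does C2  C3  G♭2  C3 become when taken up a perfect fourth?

F2 F3 Cb3 F3

C2 -> F2
C3 -> F3
Gb2 -> Cb3
C3 -> F3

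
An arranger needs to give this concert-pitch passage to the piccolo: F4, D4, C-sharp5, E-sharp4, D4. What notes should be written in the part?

Written C4 sounds as C5 on the piccolo, so concert pitches are written a perfect octave down.
F4 -> F3
D4 -> D3
C#5 -> C#4
E#4 -> E#3
D4 -> D3

F3 D3 C#4 E#3 D3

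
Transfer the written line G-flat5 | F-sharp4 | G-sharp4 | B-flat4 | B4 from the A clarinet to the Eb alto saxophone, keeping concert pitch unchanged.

First find concert pitch: the A clarinet sounds a minor third below written, so G-flat5 F-sharp4 G-sharp4 B-flat4 B4 sounds Eb5 D#4 E#4 G4 G#4.
Then write for Eb alto saxophone: it sounds a major sixth below written, so the part must be a major sixth above concert.
Eb5 → C6
D#4 → B#4
E#4 → C##5
G4 → E5
G#4 → E#5

C6 B#4 C##5 E5 E#5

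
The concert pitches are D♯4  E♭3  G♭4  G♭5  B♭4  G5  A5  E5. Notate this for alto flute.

G#4 Ab3 Cb5 Cb6 Eb5 C6 D6 A5

Written C4 sounds as G3 on the alto flute, so concert pitches are written a perfect fourth up.
D#4 becomes G#4
Eb3 becomes Ab3
Gb4 becomes Cb5
Gb5 becomes Cb6
Bb4 becomes Eb5
G5 becomes C6
A5 becomes D6
E5 becomes A5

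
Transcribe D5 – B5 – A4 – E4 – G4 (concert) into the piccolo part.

D4 B4 A3 E3 G3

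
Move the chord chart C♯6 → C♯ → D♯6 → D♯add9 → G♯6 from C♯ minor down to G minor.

G6 G A6 Aadd9 D6

C♯ minor down to G minor is an augmented fourth; each chord root moves by that interval while the quality stays the same.
C♯6: root C♯ down an augmented fourth → G, giving G6.
C♯: root C♯ down an augmented fourth → G, giving G.
D♯6: root D♯ down an augmented fourth → A, giving A6.
D♯add9: root D♯ down an augmented fourth → A, giving Aadd9.
G♯6: root G♯ down an augmented fourth → D, giving D6.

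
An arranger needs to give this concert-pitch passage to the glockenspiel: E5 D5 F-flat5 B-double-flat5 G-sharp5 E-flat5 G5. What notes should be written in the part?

E3 D3 Fb3 Bbb3 G#3 Eb3 G3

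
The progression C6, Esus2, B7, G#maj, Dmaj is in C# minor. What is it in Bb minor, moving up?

Bbb6 Dbsus2 Ab7 Fmaj Cbmaj

C# minor up to Bb minor is a diminished seventh; each chord root moves by that interval while the quality stays the same.
C6: root C up a diminished seventh → Bbb, giving Bbb6.
Esus2: root E up a diminished seventh → Db, giving Dbsus2.
B7: root B up a diminished seventh → Ab, giving Ab7.
G#maj: root G# up a diminished seventh → F, giving Fmaj.
Dmaj: root D up a diminished seventh → Cb, giving Cbmaj.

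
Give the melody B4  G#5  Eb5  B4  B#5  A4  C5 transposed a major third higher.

B4: a third up reaches D, and 4 semitones makes it D#5.
G#5 up a major third is B#5.
A major third up from Eb5 gives G5.
B4 up a major third is D#5.
B#5 up a major third is D##6.
A4 up a major third is C#5.
A major third up from C5 gives E5.

D#5 B#5 G5 D#5 D##6 C#5 E5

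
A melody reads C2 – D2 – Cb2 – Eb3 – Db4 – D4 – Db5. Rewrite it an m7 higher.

Bb2 C3 Bbb2 Db4 Cb5 C5 Cb6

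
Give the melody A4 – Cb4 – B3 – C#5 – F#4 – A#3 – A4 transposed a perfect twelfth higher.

E6 Gb5 F#5 G#6 C#6 E#5 E6

A4 to E6
Cb4 to Gb5
B3 to F#5
C#5 to G#6
F#4 to C#6
A#3 to E#5
A4 to E6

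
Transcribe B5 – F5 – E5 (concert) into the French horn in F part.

Written C4 sounds as F3 on the French horn in F, so concert pitches are written a perfect fifth up.
B5 → F#6
F5 → C6
E5 → B5

F#6 C6 B5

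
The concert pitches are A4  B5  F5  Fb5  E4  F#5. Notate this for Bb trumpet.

B4 C#6 G5 Gb5 F#4 G#5

The Bb trumpet sounds a major second below written, so the written part must be a major second above concert — transpose each note up.
A4 → B4
B5 → C#6
F5 → G5
Fb5 → Gb5
E4 → F#4
F#5 → G#5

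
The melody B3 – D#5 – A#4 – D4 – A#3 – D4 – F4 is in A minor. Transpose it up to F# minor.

A minor to F# minor up is a major sixth, so every note moves up by that interval.
B3 -> G#4
D#5 -> B#5
A#4 -> F##5
D4 -> B4
A#3 -> F##4
D4 -> B4
F4 -> D5

G#4 B#5 F##5 B4 F##4 B4 D5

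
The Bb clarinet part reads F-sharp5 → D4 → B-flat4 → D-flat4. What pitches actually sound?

Written C4 on the Bb clarinet sounds as Bb3, a major second lower; apply that shift to every note.
F#5 -> E5
D4 -> C4
Bb4 -> Ab4
Db4 -> Cb4

E5 C4 Ab4 Cb4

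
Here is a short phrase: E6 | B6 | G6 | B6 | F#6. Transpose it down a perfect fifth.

E6 -> A5
B6 -> E6
G6 -> C6
B6 -> E6
F#6 -> B5

A5 E6 C6 E6 B5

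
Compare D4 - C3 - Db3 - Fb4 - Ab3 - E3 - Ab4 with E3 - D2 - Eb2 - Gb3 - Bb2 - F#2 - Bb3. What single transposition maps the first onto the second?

down a minor seventh

Take the first pair: D4 → E3. D to E spans 7 letter names, so the interval is some kind of seventh.
E3 to D4 is 10 semitones, which makes it a minor seventh; the second version is lower, so the direction is down.
Checking another pair — Ab4 → Bb3 — gives the same interval.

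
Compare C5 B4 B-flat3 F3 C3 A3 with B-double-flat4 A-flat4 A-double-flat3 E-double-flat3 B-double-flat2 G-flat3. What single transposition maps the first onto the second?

down an augmented second

From C5 to Bbb4 is 2 letter names — a second of some quality.
Bbb4 to C5 is 3 semitones, which makes it an augmented second; the second version is lower, so the direction is down.
Checking another pair — A3 → Gb3 — gives the same interval.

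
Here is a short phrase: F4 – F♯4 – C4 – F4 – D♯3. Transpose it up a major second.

G4 G#4 D4 G4 E#3

F4 becomes G4
F#4 becomes G#4
C4 becomes D4
F4 becomes G4
D#3 becomes E#3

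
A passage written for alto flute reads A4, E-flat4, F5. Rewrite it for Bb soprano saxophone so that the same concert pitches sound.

First find concert pitch: the alto flute sounds a perfect fourth below written, so A4 E-flat4 F5 sounds E4 Bb3 C5.
Then write for Bb soprano saxophone: it sounds a major second below written, so the part must be a major second above concert.
E4 → F#4
Bb3 → C4
C5 → D5

F#4 C4 D5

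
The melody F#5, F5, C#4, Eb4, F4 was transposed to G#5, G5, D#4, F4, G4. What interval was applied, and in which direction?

up a major second

From F#5 to G#5 is 2 letter names — a second of some quality.
F#5 to G#5 is 2 semitones, which makes it a major second; the second version is higher, so the direction is up.
Checking another pair — F4 → G4 — gives the same interval.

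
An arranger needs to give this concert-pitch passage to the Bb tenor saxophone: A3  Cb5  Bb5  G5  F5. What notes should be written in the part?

B4 Db6 C7 A6 G6

The Bb tenor saxophone sounds a major ninth below written, so the written part must be a major ninth above concert — transpose each note up.
A3 -> B4
Cb5 -> Db6
Bb5 -> C7
G5 -> A6
F5 -> G6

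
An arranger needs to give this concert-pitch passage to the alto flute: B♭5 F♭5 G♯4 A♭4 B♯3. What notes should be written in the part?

Written C4 sounds as G3 on the alto flute, so concert pitches are written a perfect fourth up.
Bb5 becomes Eb6
Fb5 becomes Bbb5
G#4 becomes C#5
Ab4 becomes Db5
B#3 becomes E#4

Eb6 Bbb5 C#5 Db5 E#4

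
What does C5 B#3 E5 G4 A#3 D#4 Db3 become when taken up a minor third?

C5 becomes Eb5
B#3 becomes D#4
E5 becomes G5
G4 becomes Bb4
A#3 becomes C#4
D#4 becomes F#4
Db3 becomes Fb3

Eb5 D#4 G5 Bb4 C#4 F#4 Fb3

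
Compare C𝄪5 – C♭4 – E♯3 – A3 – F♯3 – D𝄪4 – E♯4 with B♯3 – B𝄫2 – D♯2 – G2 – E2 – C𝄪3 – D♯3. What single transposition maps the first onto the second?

down a major ninth

Take the first pair: C##5 → B#3. C to B spans 9 letter names, so the interval is some kind of ninth.
B#3 to C##5 is 14 semitones, which makes it a major ninth; the second version is lower, so the direction is down.
Checking another pair — E#4 → D#3 — gives the same interval.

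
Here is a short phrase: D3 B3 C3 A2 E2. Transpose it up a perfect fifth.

D3: a fifth up reaches A, and 7 semitones makes it A3.
A perfect fifth up from B3 gives F#4.
C3: a fifth up reaches G, and 7 semitones makes it G3.
A2 up a perfect fifth is E3.
A perfect fifth up from E2 gives B2.

A3 F#4 G3 E3 B2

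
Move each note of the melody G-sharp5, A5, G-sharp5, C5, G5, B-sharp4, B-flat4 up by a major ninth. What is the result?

A#6 B6 A#6 D6 A6 C##6 C6

A major ninth up from G#5 gives A#6.
A5 up a major ninth is B6.
A major ninth up from G#5 gives A#6.
C5: a ninth up reaches D, and 14 semitones makes it D6.
A major ninth up from G5 gives A6.
B#4: a ninth up reaches C, and 14 semitones makes it C##6.
Bb4 up a major ninth is C6.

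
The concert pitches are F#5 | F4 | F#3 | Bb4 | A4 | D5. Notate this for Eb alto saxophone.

D#6 D5 D#4 G5 F#5 B5

The Eb alto saxophone sounds a major sixth below written, so the written part must be a major sixth above concert — transpose each note up.
F#5 to D#6
F4 to D5
F#3 to D#4
Bb4 to G5
A4 to F#5
D5 to B5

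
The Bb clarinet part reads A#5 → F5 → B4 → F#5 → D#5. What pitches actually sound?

Written C4 on the Bb clarinet sounds as Bb3, a major second lower; apply that shift to every note.
A#5 becomes G#5
F5 becomes Eb5
B4 becomes A4
F#5 becomes E5
D#5 becomes C#5

G#5 Eb5 A4 E5 C#5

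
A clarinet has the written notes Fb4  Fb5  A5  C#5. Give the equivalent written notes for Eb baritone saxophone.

Bb5 Bb6 D#7 F##6

First find concert pitch: the A clarinet sounds a minor third below written, so Fb4 Fb5 A5 C#5 sounds Db4 Db5 F#5 A#4.
Then write for Eb baritone saxophone: it sounds a major thirteenth below written, so the part must be a major thirteenth above concert.
Db4 → Bb5
Db5 → Bb6
F#5 → D#7
A#4 → F##6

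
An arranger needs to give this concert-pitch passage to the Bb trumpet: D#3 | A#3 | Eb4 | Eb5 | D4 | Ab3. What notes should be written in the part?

The Bb trumpet sounds a major second below written, so the written part must be a major second above concert — transpose each note up.
D#3 -> E#3
A#3 -> B#3
Eb4 -> F4
Eb5 -> F5
D4 -> E4
Ab3 -> Bb3

E#3 B#3 F4 F5 E4 Bb3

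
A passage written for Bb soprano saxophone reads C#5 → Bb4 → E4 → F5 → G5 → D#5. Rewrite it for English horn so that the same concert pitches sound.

F#5 Eb5 A4 Bb5 C6 G#5

First find concert pitch: the Bb soprano saxophone sounds a major second below written, so C#5 Bb4 E4 F5 G5 D#5 sounds B4 Ab4 D4 Eb5 F5 C#5.
Then write for English horn: it sounds a perfect fifth below written, so the part must be a perfect fifth above concert.
B4 → F#5
Ab4 → Eb5
D4 → A4
Eb5 → Bb5
F5 → C6
C#5 → G#5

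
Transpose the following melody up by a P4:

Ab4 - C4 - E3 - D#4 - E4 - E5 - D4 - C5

Db5 F4 A3 G#4 A4 A5 G4 F5

Ab4 becomes Db5
C4 becomes F4
E3 becomes A3
D#4 becomes G#4
E4 becomes A4
E5 becomes A5
D4 becomes G4
C5 becomes F5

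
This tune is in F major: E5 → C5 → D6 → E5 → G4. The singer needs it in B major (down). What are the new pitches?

A#4 F#4 G#5 A#4 C#4

F major to B major down is a diminished fifth, so every note moves down by that interval.
E5 -> A#4
C5 -> F#4
D6 -> G#5
E5 -> A#4
G4 -> C#4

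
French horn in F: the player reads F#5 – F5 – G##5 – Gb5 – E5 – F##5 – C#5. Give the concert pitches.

B4 Bb4 C##5 Cb5 A4 B#4 F#4

The French horn in F sounds a perfect fifth below written, so transpose each written note down a perfect fifth.
F#5 -> B4
F5 -> Bb4
G##5 -> C##5
Gb5 -> Cb5
E5 -> A4
F##5 -> B#4
C#5 -> F#4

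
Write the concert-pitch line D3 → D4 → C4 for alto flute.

The alto flute sounds a perfect fourth below written, so the written part must be a perfect fourth above concert — transpose each note up.
D3 gives G3
D4 gives G4
C4 gives F4

G3 G4 F4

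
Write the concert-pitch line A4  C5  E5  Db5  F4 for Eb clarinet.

The Eb clarinet sounds a minor third above written, so the written part must be a minor third below concert — transpose each note down.
A4 becomes F#4
C5 becomes A4
E5 becomes C#5
Db5 becomes Bb4
F4 becomes D4

F#4 A4 C#5 Bb4 D4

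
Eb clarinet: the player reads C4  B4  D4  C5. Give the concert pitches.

Eb4 D5 F4 Eb5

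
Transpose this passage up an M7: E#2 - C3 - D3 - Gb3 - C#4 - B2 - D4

E#2 -> D##3
C3 -> B3
D3 -> C#4
Gb3 -> F4
C#4 -> B#4
B2 -> A#3
D4 -> C#5

D##3 B3 C#4 F4 B#4 A#3 C#5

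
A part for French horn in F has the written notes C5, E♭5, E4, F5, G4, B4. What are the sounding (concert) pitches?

The French horn in F sounds a perfect fifth below written, so transpose each written note down a perfect fifth.
C5 gives F4
Eb5 gives Ab4
E4 gives A3
F5 gives Bb4
G4 gives C4
B4 gives E4

F4 Ab4 A3 Bb4 C4 E4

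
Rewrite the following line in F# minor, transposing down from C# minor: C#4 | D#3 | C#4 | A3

F#3 G#2 F#3 D3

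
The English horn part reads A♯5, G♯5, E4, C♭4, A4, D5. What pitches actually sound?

D#5 C#5 A3 Fb3 D4 G4

Written C4 on the English horn sounds as F3, a perfect fifth lower; apply that shift to every note.
A#5 gives D#5
G#5 gives C#5
E4 gives A3
Cb4 gives Fb3
A4 gives D4
D5 gives G4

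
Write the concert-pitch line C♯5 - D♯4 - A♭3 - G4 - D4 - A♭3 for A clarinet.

E5 F#4 Cb4 Bb4 F4 Cb4

The A clarinet sounds a minor third below written, so the written part must be a minor third above concert — transpose each note up.
C#5 -> E5
D#4 -> F#4
Ab3 -> Cb4
G4 -> Bb4
D4 -> F4
Ab3 -> Cb4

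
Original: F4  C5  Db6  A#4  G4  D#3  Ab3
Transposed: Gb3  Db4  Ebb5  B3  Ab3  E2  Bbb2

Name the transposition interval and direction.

From F4 to Gb3 is 7 letter names — a seventh of some quality.
Gb3 to F4 is 11 semitones, which makes it a major seventh; the second version is lower, so the direction is down.
Checking another pair — Ab3 → Bbb2 — gives the same interval.

down a major seventh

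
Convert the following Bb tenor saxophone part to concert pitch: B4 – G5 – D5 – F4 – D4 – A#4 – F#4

The Bb tenor saxophone sounds a major ninth below written, so transpose each written note down a major ninth.
B4 becomes A3
G5 becomes F4
D5 becomes C4
F4 becomes Eb3
D4 becomes C3
A#4 becomes G#3
F#4 becomes E3

A3 F4 C4 Eb3 C3 G#3 E3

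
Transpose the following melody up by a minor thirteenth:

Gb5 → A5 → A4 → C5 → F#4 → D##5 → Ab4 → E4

A minor thirteenth up from Gb5 gives Ebb7.
A minor thirteenth up from A5 gives F7.
A minor thirteenth up from A4 gives F6.
C5: a thirteenth up reaches A, and 20 semitones makes it Ab6.
F#4: a thirteenth up reaches D, and 20 semitones makes it D6.
D##5 up a minor thirteenth is B#6.
Ab4: a thirteenth up reaches F, and 20 semitones makes it Fb6.
E4: a thirteenth up reaches C, and 20 semitones makes it C6.

Ebb7 F7 F6 Ab6 D6 B#6 Fb6 C6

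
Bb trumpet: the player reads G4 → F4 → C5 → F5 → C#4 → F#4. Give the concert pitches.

F4 Eb4 Bb4 Eb5 B3 E4

The Bb trumpet sounds a major second below written, so transpose each written note down a major second.
G4 to F4
F4 to Eb4
C5 to Bb4
F5 to Eb5
C#4 to B3
F#4 to E4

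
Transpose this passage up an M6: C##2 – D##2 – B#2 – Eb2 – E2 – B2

A##2 B##2 G##3 C3 C#3 G#3

C##2 up a major sixth is A##2.
D##2 up a major sixth is B##2.
A major sixth up from B#2 gives G##3.
Eb2: a sixth up reaches C, and 9 semitones makes it C3.
E2: a sixth up reaches C, and 9 semitones makes it C#3.
A major sixth up from B2 gives G#3.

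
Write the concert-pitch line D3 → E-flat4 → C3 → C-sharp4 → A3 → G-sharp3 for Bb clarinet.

Written C4 sounds as Bb3 on the Bb clarinet, so concert pitches are written a major second up.
D3 gives E3
Eb4 gives F4
C3 gives D3
C#4 gives D#4
A3 gives B3
G#3 gives A#3

E3 F4 D3 D#4 B3 A#3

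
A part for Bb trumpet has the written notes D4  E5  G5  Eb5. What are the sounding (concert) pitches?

C4 D5 F5 Db5

The Bb trumpet sounds a major second below written, so transpose each written note down a major second.
D4 becomes C4
E5 becomes D5
G5 becomes F5
Eb5 becomes Db5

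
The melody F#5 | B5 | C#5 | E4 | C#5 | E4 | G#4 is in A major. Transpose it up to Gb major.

Eb6 Ab6 Bb5 Db5 Bb5 Db5 F5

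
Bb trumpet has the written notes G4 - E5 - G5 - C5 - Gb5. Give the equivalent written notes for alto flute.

Bb4 G5 Bb5 Eb5 Bbb5

First find concert pitch: the Bb trumpet sounds a major second below written, so G4 E5 G5 C5 Gb5 sounds F4 D5 F5 Bb4 Fb5.
Then write for alto flute: it sounds a perfect fourth below written, so the part must be a perfect fourth above concert.
F4 → Bb4
D5 → G5
F5 → Bb5
Bb4 → Eb5
Fb5 → Bbb5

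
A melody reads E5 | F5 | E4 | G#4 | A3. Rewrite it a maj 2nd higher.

A major second up from E5 gives F#5.
A major second up from F5 gives G5.
E4: a second up reaches F, and 2 semitones makes it F#4.
G#4 up a major second is A#4.
A3: a second up reaches B, and 2 semitones makes it B3.

F#5 G5 F#4 A#4 B3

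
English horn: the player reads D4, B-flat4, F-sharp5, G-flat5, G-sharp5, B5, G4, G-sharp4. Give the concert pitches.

G3 Eb4 B4 Cb5 C#5 E5 C4 C#4

Written C4 on the English horn sounds as F3, a perfect fifth lower; apply that shift to every note.
D4 becomes G3
Bb4 becomes Eb4
F#5 becomes B4
Gb5 becomes Cb5
G#5 becomes C#5
B5 becomes E5
G4 becomes C4
G#4 becomes C#4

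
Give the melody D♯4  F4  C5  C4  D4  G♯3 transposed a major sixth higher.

D#4: a sixth up reaches B, and 9 semitones makes it B#4.
A major sixth up from F4 gives D5.
C5 up a major sixth is A5.
A major sixth up from C4 gives A4.
D4: a sixth up reaches B, and 9 semitones makes it B4.
G#3 up a major sixth is E#4.

B#4 D5 A5 A4 B4 E#4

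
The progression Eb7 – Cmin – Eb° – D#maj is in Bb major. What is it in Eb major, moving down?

Ab7 Fmin Ab° G#maj

Bb major down to Eb major is a perfect fifth; each chord root moves by that interval while the quality stays the same.
Eb7: root Eb down a perfect fifth → Ab, giving Ab7.
Cmin: root C down a perfect fifth → F, giving Fmin.
Eb°: root Eb down a perfect fifth → Ab, giving Ab°.
D#maj: root D# down a perfect fifth → G#, giving G#maj.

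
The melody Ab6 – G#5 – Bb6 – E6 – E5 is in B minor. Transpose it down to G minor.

Fb6 E5 Gb6 C6 C5

From B down to G is a major third; apply that to each pitch.
Ab6 gives Fb6
G#5 gives E5
Bb6 gives Gb6
E6 gives C6
E5 gives C5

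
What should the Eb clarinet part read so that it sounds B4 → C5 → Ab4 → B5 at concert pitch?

G#4 A4 F4 G#5

The Eb clarinet sounds a minor third above written, so the written part must be a minor third below concert — transpose each note down.
B4 -> G#4
C5 -> A4
Ab4 -> F4
B5 -> G#5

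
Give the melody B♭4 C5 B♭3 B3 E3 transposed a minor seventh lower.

Bb4 to C4
C5 to D4
Bb3 to C3
B3 to C#3
E3 to F#2

C4 D4 C3 C#3 F#2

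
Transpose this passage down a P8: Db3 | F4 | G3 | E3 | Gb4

Db3: an octave down reaches D, and 12 semitones makes it Db2.
F4 down a perfect octave is F3.
A perfect octave down from G3 gives G2.
E3 down a perfect octave is E2.
Gb4: an octave down reaches G, and 12 semitones makes it Gb3.

Db2 F3 G2 E2 Gb3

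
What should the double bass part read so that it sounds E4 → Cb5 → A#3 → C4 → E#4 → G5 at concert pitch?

E5 Cb6 A#4 C5 E#5 G6

The double bass sounds a perfect octave below written, so the written part must be a perfect octave above concert — transpose each note up.
E4 to E5
Cb5 to Cb6
A#3 to A#4
C4 to C5
E#4 to E#5
G5 to G6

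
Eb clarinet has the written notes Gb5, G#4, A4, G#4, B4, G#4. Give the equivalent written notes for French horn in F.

Fb6 F#5 G5 F#5 A5 F#5

First find concert pitch: the Eb clarinet sounds a minor third above written, so Gb5 G#4 A4 G#4 B4 G#4 sounds Bbb5 B4 C5 B4 D5 B4.
Then write for French horn in F: it sounds a perfect fifth below written, so the part must be a perfect fifth above concert.
Bbb5 → Fb6
B4 → F#5
C5 → G5
B4 → F#5
D5 → A5
B4 → F#5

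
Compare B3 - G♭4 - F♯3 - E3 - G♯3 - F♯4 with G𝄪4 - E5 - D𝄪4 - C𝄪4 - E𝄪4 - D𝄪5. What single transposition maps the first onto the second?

up an augmented sixth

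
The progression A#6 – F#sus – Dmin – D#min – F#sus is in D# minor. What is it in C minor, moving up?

G6 Ebsus Cbmin Cmin Ebsus

D# minor up to C minor is a diminished seventh; each chord root moves by that interval while the quality stays the same.
A#6: root A# up a diminished seventh → G, giving G6.
F#sus: root F# up a diminished seventh → Eb, giving Ebsus.
Dmin: root D up a diminished seventh → Cb, giving Cbmin.
D#min: root D# up a diminished seventh → C, giving Cmin.
F#sus: root F# up a diminished seventh → Eb, giving Ebsus.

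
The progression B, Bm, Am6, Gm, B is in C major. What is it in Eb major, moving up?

C major up to Eb major is a minor third; each chord root moves by that interval while the quality stays the same.
B: root B up a minor third → D, giving D.
Bm: root B up a minor third → D, giving Dm.
Am6: root A up a minor third → C, giving Cm6.
Gm: root G up a minor third → Bb, giving Bbm.
B: root B up a minor third → D, giving D.

D Dm Cm6 Bbm D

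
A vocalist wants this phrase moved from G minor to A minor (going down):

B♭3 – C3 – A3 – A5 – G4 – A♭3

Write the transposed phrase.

From G down to A is a minor seventh; apply that to each pitch.
Bb3 to C3
C3 to D2
A3 to B2
A5 to B4
G4 to A3
Ab3 to Bb2

C3 D2 B2 B4 A3 Bb2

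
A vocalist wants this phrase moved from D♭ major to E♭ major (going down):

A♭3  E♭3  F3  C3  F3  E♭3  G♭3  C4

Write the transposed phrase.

Bb2 F2 G2 D2 G2 F2 Ab2 D3

From D♭ down to E♭ is a minor seventh; apply that to each pitch.
Ab3 -> Bb2
Eb3 -> F2
F3 -> G2
C3 -> D2
F3 -> G2
Eb3 -> F2
Gb3 -> Ab2
C4 -> D3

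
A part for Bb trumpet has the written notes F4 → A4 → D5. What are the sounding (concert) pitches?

Written C4 on the Bb trumpet sounds as Bb3, a major second lower; apply that shift to every note.
F4 becomes Eb4
A4 becomes G4
D5 becomes C5

Eb4 G4 C5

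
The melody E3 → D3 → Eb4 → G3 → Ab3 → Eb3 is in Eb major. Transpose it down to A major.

A#2 G#2 A3 C#3 D3 A2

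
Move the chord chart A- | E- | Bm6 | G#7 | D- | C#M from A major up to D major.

D- A- Em6 C#7 G- F#M

A major up to D major is a perfect fourth; each chord root moves by that interval while the quality stays the same.
A-: root A up a perfect fourth → D, giving D-.
E-: root E up a perfect fourth → A, giving A-.
Bm6: root B up a perfect fourth → E, giving Em6.
G#7: root G# up a perfect fourth → C#, giving C#7.
D-: root D up a perfect fourth → G, giving G-.
C#M: root C# up a perfect fourth → F#, giving F#M.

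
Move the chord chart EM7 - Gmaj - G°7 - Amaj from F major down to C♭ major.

F major down to C♭ major is an augmented fourth; each chord root moves by that interval while the quality stays the same.
EM7: root E down an augmented fourth → Bb, giving BbM7.
Gmaj: root G down an augmented fourth → Db, giving Dbmaj.
G°7: root G down an augmented fourth → Db, giving Db°7.
Amaj: root A down an augmented fourth → Eb, giving Ebmaj.

BbM7 Dbmaj Db°7 Ebmaj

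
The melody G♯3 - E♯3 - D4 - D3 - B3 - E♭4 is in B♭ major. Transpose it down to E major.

C##3 A##2 G#3 G#2 E#3 A3

From B♭ down to E is a diminished fifth; apply that to each pitch.
G#3 gives C##3
E#3 gives A##2
D4 gives G#3
D3 gives G#2
B3 gives E#3
Eb4 gives A3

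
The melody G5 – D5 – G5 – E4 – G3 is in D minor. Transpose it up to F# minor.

D minor to F# minor up is a major third, so every note moves up by that interval.
G5 becomes B5
D5 becomes F#5
G5 becomes B5
E4 becomes G#4
G3 becomes B3

B5 F#5 B5 G#4 B3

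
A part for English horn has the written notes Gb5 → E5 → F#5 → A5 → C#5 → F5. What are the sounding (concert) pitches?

The English horn sounds a perfect fifth below written, so transpose each written note down a perfect fifth.
Gb5 -> Cb5
E5 -> A4
F#5 -> B4
A5 -> D5
C#5 -> F#4
F5 -> Bb4

Cb5 A4 B4 D5 F#4 Bb4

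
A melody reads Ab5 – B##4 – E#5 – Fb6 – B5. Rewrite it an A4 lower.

Ab5 → Ebb5
B##4 → F##4
E#5 → B4
Fb6 → Cbb6
B5 → F5

Ebb5 F##4 B4 Cbb6 F5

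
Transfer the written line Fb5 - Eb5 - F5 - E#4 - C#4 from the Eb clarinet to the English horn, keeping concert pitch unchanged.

Ebb6 Db6 Eb6 D#5 B4

First find concert pitch: the Eb clarinet sounds a minor third above written, so Fb5 Eb5 F5 E#4 C#4 sounds Abb5 Gb5 Ab5 G#4 E4.
Then write for English horn: it sounds a perfect fifth below written, so the part must be a perfect fifth above concert.
Abb5 → Ebb6
Gb5 → Db6
Ab5 → Eb6
G#4 → D#5
E4 → B4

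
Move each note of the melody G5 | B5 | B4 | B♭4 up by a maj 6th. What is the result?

G5: a sixth up reaches E, and 9 semitones makes it E6.
B5 up a major sixth is G#6.
B4: a sixth up reaches G, and 9 semitones makes it G#5.
A major sixth up from Bb4 gives G5.

E6 G#6 G#5 G5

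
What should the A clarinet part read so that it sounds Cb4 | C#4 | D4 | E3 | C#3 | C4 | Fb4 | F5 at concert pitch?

Ebb4 E4 F4 G3 E3 Eb4 Abb4 Ab5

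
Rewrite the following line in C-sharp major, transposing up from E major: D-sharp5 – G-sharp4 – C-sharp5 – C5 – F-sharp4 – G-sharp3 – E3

B#5 E#5 A#5 A5 D#5 E#4 C#4

E major to C-sharp major up is a major sixth, so every note moves up by that interval.
D#5 gives B#5
G#4 gives E#5
C#5 gives A#5
C5 gives A5
F#4 gives D#5
G#3 gives E#4
E3 gives C#4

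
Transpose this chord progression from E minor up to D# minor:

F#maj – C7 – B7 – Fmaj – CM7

E#maj B7 A#7 Emaj BM7

E minor up to D# minor is a major seventh; each chord root moves by that interval while the quality stays the same.
F#maj: root F# up a major seventh → E#, giving E#maj.
C7: root C up a major seventh → B, giving B7.
B7: root B up a major seventh → A#, giving A#7.
Fmaj: root F up a major seventh → E, giving Emaj.
CM7: root C up a major seventh → B, giving BM7.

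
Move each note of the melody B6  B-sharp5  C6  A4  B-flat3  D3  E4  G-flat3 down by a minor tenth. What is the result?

G#5 G##4 A4 F#3 G2 B1 C#3 Eb2

B6: a tenth down reaches G, and 15 semitones makes it G#5.
B#5: a tenth down reaches G, and 15 semitones makes it G##4.
A minor tenth down from C6 gives A4.
A4: a tenth down reaches F, and 15 semitones makes it F#3.
A minor tenth down from Bb3 gives G2.
D3: a tenth down reaches B, and 15 semitones makes it B1.
A minor tenth down from E4 gives C#3.
Gb3: a tenth down reaches E, and 15 semitones makes it Eb2.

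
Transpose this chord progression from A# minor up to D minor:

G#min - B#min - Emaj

A# minor up to D minor is a diminished fourth; each chord root moves by that interval while the quality stays the same.
G#min: root G# up a diminished fourth → C, giving Cmin.
B#min: root B# up a diminished fourth → E, giving Emin.
Emaj: root E up a diminished fourth → Ab, giving Abmaj.

Cmin Emin Abmaj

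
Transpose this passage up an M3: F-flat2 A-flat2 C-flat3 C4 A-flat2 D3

Ab2 C3 Eb3 E4 C3 F#3

Fb2 -> Ab2
Ab2 -> C3
Cb3 -> Eb3
C4 -> E4
Ab2 -> C3
D3 -> F#3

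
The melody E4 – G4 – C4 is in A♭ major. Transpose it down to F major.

C#4 E4 A3

From A♭ down to F is a minor third; apply that to each pitch.
E4 to C#4
G4 to E4
C4 to A3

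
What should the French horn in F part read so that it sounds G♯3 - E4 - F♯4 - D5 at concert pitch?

The French horn in F sounds a perfect fifth below written, so the written part must be a perfect fifth above concert — transpose each note up.
G#3 -> D#4
E4 -> B4
F#4 -> C#5
D5 -> A5

D#4 B4 C#5 A5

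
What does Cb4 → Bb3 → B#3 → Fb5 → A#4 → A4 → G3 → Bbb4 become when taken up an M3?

Eb4 D4 D##4 Ab5 C##5 C#5 B3 Db5

Cb4 up a major third is Eb4.
Bb3: a third up reaches D, and 4 semitones makes it D4.
B#3: a third up reaches D, and 4 semitones makes it D##4.
A major third up from Fb5 gives Ab5.
A#4: a third up reaches C, and 4 semitones makes it C##5.
A4: a third up reaches C, and 4 semitones makes it C#5.
G3: a third up reaches B, and 4 semitones makes it B3.
Bbb4: a third up reaches D, and 4 semitones makes it Db5.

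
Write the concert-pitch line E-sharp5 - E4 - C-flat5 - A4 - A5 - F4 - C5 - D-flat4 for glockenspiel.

Written C4 sounds as C6 on the glockenspiel, so concert pitches are written a perfect fifteenth down.
E#5 → E#3
E4 → E2
Cb5 → Cb3
A4 → A2
A5 → A3
F4 → F2
C5 → C3
Db4 → Db2

E#3 E2 Cb3 A2 A3 F2 C3 Db2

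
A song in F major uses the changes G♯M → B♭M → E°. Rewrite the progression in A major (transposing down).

F major down to A major is a minor sixth; each chord root moves by that interval while the quality stays the same.
G♯M: root G♯ down a minor sixth → B#, giving B#M.
B♭M: root B♭ down a minor sixth → D, giving DM.
E°: root E down a minor sixth → G#, giving G#°.

B#M DM G#°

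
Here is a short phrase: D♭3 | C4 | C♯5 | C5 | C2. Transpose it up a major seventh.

C4 B4 B#5 B5 B2

Db3 → C4
C4 → B4
C#5 → B#5
C5 → B5
C2 → B2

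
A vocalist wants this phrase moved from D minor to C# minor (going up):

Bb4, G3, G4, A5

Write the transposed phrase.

From D up to C# is a major seventh; apply that to each pitch.
Bb4 → A5
G3 → F#4
G4 → F#5
A5 → G#6

A5 F#4 F#5 G#6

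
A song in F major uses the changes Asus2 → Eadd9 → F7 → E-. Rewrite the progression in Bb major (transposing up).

Dsus2 Aadd9 Bb7 A-

F major up to Bb major is a perfect fourth; each chord root moves by that interval while the quality stays the same.
Asus2: root A up a perfect fourth → D, giving Dsus2.
Eadd9: root E up a perfect fourth → A, giving Aadd9.
F7: root F up a perfect fourth → Bb, giving Bb7.
E-: root E up a perfect fourth → A, giving A-.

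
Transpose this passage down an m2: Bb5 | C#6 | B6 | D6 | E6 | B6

Bb5 → A5
C#6 → B#5
B6 → A#6
D6 → C#6
E6 → D#6
B6 → A#6

A5 B#5 A#6 C#6 D#6 A#6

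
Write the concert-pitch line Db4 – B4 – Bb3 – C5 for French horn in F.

Ab4 F#5 F4 G5

The French horn in F sounds a perfect fifth below written, so the written part must be a perfect fifth above concert — transpose each note up.
Db4 gives Ab4
B4 gives F#5
Bb3 gives F4
C5 gives G5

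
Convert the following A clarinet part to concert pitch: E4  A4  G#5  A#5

The A clarinet sounds a minor third below written, so transpose each written note down a minor third.
E4 gives C#4
A4 gives F#4
G#5 gives E#5
A#5 gives F##5

C#4 F#4 E#5 F##5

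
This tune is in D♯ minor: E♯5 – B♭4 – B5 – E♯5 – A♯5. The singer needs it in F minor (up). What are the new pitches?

D♯ minor to F minor up is a diminished third, so every note moves up by that interval.
E#5 to G5
Bb4 to Dbb5
B5 to Db6
E#5 to G5
A#5 to C6

G5 Dbb5 Db6 G5 C6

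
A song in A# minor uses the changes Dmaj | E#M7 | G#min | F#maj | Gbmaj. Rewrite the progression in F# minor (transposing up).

A# minor up to F# minor is a minor sixth; each chord root moves by that interval while the quality stays the same.
Dmaj: root D up a minor sixth → Bb, giving Bbmaj.
E#M7: root E# up a minor sixth → C#, giving C#M7.
G#min: root G# up a minor sixth → E, giving Emin.
F#maj: root F# up a minor sixth → D, giving Dmaj.
Gbmaj: root Gb up a minor sixth → Ebb, giving Ebbmaj.

Bbmaj C#M7 Emin Dmaj Ebbmaj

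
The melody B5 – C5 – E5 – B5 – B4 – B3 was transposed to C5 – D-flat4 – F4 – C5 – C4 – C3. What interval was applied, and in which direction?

down a major seventh

Take the first pair: B5 → C5. B to C spans 7 letter names, so the interval is some kind of seventh.
C5 to B5 is 11 semitones, which makes it a major seventh; the second version is lower, so the direction is down.
Checking another pair — B3 → C3 — gives the same interval.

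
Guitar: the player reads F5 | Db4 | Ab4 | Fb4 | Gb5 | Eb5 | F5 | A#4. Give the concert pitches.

F4 Db3 Ab3 Fb3 Gb4 Eb4 F4 A#3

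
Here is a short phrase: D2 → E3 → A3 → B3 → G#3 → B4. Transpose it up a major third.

F#2 G#3 C#4 D#4 B#3 D#5

D2 -> F#2
E3 -> G#3
A3 -> C#4
B3 -> D#4
G#3 -> B#3
B4 -> D#5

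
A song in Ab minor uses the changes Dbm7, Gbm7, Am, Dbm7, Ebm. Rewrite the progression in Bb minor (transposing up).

Ab minor up to Bb minor is a major second; each chord root moves by that interval while the quality stays the same.
Dbm7: root Db up a major second → Eb, giving Ebm7.
Gbm7: root Gb up a major second → Ab, giving Abm7.
Am: root A up a major second → B, giving Bm.
Dbm7: root Db up a major second → Eb, giving Ebm7.
Ebm: root Eb up a major second → F, giving Fm.

Ebm7 Abm7 Bm Ebm7 Fm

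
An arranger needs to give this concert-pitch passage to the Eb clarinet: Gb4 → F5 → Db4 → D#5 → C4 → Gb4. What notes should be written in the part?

Eb4 D5 Bb3 B#4 A3 Eb4

The Eb clarinet sounds a minor third above written, so the written part must be a minor third below concert — transpose each note down.
Gb4 gives Eb4
F5 gives D5
Db4 gives Bb3
D#5 gives B#4
C4 gives A3
Gb4 gives Eb4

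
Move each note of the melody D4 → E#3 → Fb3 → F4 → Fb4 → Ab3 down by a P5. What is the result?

D4 gives G3
E#3 gives A#2
Fb3 gives Bbb2
F4 gives Bb3
Fb4 gives Bbb3
Ab3 gives Db3

G3 A#2 Bbb2 Bb3 Bbb3 Db3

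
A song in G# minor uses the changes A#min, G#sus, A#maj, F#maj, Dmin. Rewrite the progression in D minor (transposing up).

Emin Dsus Emaj Cmaj Abmin

G# minor up to D minor is a diminished fifth; each chord root moves by that interval while the quality stays the same.
A#min: root A# up a diminished fifth → E, giving Emin.
G#sus: root G# up a diminished fifth → D, giving Dsus.
A#maj: root A# up a diminished fifth → E, giving Emaj.
F#maj: root F# up a diminished fifth → C, giving Cmaj.
Dmin: root D up a diminished fifth → Ab, giving Abmin.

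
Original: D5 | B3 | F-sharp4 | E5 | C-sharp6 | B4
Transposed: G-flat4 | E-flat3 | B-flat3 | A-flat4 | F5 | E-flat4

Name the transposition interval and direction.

From D5 to Gb4 is 5 letter names — a fifth of some quality.
Gb4 to D5 is 8 semitones, which makes it an augmented fifth; the second version is lower, so the direction is down.
Checking another pair — B4 → Eb4 — gives the same interval.

down an augmented fifth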